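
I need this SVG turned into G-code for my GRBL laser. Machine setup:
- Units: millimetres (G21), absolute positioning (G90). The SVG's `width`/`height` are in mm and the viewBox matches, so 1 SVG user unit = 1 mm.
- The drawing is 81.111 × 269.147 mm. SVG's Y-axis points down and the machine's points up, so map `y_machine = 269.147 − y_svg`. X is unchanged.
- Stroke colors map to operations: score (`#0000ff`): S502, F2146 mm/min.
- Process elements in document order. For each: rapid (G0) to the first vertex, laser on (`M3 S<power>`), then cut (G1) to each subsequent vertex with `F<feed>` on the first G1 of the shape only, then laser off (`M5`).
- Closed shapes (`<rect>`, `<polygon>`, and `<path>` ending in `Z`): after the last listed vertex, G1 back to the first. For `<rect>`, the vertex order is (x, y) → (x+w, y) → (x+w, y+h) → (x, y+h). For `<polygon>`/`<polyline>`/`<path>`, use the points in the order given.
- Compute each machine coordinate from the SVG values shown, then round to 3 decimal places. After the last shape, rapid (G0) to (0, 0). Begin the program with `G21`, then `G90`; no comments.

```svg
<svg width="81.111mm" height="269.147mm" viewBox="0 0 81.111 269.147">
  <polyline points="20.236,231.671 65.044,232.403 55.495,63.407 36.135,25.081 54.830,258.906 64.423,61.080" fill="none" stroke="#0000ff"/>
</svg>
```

G21
G90
G0 X20.236 Y37.476
M3 S502
G1 X65.044 Y36.744 F2146
G1 X55.495 Y205.740
G1 X36.135 Y244.066
G1 X54.830 Y10.241
G1 X64.423 Y208.067
M5
G0 X0.000 Y0.000

1 u = 1 mm; y_m = 269.147 − y.

[1] `<polyline>` open polyline, #0000ff→score S502 F2146: (20.236,37.476) → (65.044,36.744) → (55.495,205.740) → (36.135,244.066) → (54.830,10.241) → (64.423,208.067)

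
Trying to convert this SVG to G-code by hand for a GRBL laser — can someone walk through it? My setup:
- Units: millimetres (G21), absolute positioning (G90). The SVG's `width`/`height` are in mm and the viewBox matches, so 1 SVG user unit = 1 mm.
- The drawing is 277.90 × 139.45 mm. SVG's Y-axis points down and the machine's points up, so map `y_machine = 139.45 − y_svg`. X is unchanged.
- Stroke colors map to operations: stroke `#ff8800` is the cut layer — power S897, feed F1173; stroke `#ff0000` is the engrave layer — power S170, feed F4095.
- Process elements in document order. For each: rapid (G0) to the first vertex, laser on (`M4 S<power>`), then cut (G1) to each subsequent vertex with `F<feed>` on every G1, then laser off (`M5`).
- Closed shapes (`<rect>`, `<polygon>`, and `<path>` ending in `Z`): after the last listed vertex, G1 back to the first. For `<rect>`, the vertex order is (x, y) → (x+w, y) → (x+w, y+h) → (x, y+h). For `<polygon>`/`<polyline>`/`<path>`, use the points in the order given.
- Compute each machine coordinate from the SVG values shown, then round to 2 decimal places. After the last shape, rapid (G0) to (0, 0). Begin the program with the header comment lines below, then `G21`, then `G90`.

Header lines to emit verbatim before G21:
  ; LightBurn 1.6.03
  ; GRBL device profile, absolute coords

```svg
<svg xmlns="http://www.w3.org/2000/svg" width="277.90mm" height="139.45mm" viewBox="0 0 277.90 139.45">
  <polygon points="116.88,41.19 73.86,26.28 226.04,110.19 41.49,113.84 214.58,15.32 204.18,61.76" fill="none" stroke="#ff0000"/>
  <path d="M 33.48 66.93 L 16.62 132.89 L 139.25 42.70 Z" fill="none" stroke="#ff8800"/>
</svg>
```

1 u = 1 mm; y_m = 139.45 − y.

[1] `<polygon>` closed polygon, #ff0000→engrave S170 F4095: (116.88,98.26) → (73.86,113.17) → (226.04,29.26) → (41.49,25.61) → (214.58,124.13) → (204.18,77.69) → (116.88,98.26) (closed)

[2] `<path>` closed polygon, #ff8800→cut S897 F1173: (33.48,72.52) → (16.62,6.56) → (139.25,96.75) → (33.48,72.52) (closed)

; LightBurn 1.6.03
; GRBL device profile, absolute coords
G21
G90
G0 X116.88 Y98.26
M4 S170
G1 X73.86 Y113.17 F4095
G1 X226.04 Y29.26 F4095
G1 X41.49 Y25.61 F4095
G1 X214.58 Y124.13 F4095
G1 X204.18 Y77.69 F4095
G1 X116.88 Y98.26 F4095
M5
G0 X33.48 Y72.52
M4 S897
G1 X16.62 Y6.56 F1173
G1 X139.25 Y96.75 F1173
G1 X33.48 Y72.52 F1173
M5
G0 X0.00 Y0.00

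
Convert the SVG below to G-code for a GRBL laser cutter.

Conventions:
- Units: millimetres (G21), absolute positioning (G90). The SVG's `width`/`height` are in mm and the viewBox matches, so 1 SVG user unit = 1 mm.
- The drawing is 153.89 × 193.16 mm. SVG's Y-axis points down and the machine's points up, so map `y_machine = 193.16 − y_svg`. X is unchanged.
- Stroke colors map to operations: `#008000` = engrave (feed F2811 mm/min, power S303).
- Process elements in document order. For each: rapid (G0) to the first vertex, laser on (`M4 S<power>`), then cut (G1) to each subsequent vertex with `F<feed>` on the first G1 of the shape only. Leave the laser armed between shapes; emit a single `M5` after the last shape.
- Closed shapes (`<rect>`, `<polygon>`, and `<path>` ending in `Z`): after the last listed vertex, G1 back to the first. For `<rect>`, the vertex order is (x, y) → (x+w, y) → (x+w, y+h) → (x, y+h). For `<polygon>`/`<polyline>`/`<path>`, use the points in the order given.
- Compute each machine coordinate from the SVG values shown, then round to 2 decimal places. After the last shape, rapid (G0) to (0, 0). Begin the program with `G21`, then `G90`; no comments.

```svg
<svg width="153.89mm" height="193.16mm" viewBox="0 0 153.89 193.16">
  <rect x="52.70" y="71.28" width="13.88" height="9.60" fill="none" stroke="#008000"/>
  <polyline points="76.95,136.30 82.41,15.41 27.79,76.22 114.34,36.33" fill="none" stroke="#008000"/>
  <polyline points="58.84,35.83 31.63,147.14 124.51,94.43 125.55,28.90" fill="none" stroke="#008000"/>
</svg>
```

G21
G90
G0 X52.70 Y121.88
M4 S303
G1 X66.58 Y121.88 F2811
G1 X66.58 Y112.28
G1 X52.70 Y112.28
G1 X52.70 Y121.88
G0 X76.95 Y56.86
M4 S303
G1 X82.41 Y177.75 F2811
G1 X27.79 Y116.94
G1 X114.34 Y156.83
G0 X58.84 Y157.33
M4 S303
G1 X31.63 Y46.02 F2811
G1 X124.51 Y98.73
G1 X125.55 Y164.26
M5
G0 X0.00 Y0.00

1 u = 1 mm; y_m = 193.16 − y.

[1] `<rect>` rectangle, #008000→engrave S303 F2811: (52.70,121.88) → (66.58,121.88) → (66.58,112.28) → (52.70,112.28) → (52.70,121.88) (closed)

[2] `<polyline>` open polyline, #008000→engrave S303 F2811: (76.95,56.86) → (82.41,177.75) → (27.79,116.94) → (114.34,156.83)

[3] `<polyline>` open polyline, #008000→engrave S303 F2811: (58.84,157.33) → (31.63,46.02) → (124.51,98.73) → (125.55,164.26)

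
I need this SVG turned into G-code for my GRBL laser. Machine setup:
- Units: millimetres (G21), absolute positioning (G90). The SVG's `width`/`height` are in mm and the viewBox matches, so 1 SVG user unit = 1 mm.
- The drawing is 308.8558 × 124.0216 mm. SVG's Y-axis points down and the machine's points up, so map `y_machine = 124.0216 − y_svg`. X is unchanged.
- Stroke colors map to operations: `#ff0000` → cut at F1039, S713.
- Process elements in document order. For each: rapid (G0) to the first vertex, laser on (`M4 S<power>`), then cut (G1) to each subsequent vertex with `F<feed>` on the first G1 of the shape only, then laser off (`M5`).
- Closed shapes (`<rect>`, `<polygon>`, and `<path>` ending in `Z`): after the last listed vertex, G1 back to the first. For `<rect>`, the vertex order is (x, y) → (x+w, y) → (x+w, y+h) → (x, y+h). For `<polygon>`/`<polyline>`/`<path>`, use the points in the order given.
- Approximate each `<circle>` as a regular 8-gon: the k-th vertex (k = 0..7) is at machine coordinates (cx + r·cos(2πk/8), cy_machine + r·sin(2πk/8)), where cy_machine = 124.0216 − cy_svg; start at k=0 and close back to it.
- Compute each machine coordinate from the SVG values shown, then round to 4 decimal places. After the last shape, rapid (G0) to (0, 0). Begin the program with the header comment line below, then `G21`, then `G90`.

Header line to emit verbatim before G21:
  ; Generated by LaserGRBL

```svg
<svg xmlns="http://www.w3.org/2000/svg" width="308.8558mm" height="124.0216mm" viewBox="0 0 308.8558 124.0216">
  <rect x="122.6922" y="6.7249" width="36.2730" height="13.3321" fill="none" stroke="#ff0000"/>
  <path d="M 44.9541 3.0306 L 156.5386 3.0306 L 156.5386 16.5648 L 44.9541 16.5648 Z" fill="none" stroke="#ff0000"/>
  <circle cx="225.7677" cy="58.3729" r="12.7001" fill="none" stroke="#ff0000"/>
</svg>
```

Since the viewBox matches the mm dimensions, user units are millimetres directly. The only transform is the Y-flip y_m = 124.0216 − y_svg.

Shape 1 is a rectangle drawn with `<rect>`. Its stroke #ff0000 means cut at S713, F1039. After flipping Y the toolpath is (122.6922,117.2967) → (158.9652,117.2967) → (158.9652,103.9646) → (122.6922,103.9646) → (122.6922,117.2967), returning to the start.

Shape 2 is a rectangle drawn with `<path>`. Its stroke #ff0000 means cut at S713, F1039. After flipping Y the toolpath is (44.9541,120.9910) → (156.5386,120.9910) → (156.5386,107.4568) → (44.9541,107.4568) → (44.9541,120.9910), returning to the start.

Shape 3 is a circle drawn with `<circle>`. Its stroke #ff0000 means cut at S713, F1039. After flipping Y the toolpath is (238.4678,65.6487) → (234.7480,74.6290) → (225.7677,78.3488) → (216.7874,74.6290) → (213.0676,65.6487) → (216.7874,56.6684) → (225.7677,52.9486) → (234.7480,56.6684) → (238.4678,65.6487), returning to the start.

; Generated by LaserGRBL
G21
G90
G0 X122.6922 Y117.2967
M4 S713
G1 X158.9652 Y117.2967 F1039
G1 X158.9652 Y103.9646
G1 X122.6922 Y103.9646
G1 X122.6922 Y117.2967
M5
G0 X44.9541 Y120.9910
M4 S713
G1 X156.5386 Y120.9910 F1039
G1 X156.5386 Y107.4568
G1 X44.9541 Y107.4568
G1 X44.9541 Y120.9910
M5
G0 X238.4678 Y65.6487
M4 S713
G1 X234.7480 Y74.6290 F1039
G1 X225.7677 Y78.3488
G1 X216.7874 Y74.6290
G1 X213.0676 Y65.6487
G1 X216.7874 Y56.6684
G1 X225.7677 Y52.9486
G1 X234.7480 Y56.6684
G1 X238.4678 Y65.6487
M5
G0 X0.0000 Y0.0000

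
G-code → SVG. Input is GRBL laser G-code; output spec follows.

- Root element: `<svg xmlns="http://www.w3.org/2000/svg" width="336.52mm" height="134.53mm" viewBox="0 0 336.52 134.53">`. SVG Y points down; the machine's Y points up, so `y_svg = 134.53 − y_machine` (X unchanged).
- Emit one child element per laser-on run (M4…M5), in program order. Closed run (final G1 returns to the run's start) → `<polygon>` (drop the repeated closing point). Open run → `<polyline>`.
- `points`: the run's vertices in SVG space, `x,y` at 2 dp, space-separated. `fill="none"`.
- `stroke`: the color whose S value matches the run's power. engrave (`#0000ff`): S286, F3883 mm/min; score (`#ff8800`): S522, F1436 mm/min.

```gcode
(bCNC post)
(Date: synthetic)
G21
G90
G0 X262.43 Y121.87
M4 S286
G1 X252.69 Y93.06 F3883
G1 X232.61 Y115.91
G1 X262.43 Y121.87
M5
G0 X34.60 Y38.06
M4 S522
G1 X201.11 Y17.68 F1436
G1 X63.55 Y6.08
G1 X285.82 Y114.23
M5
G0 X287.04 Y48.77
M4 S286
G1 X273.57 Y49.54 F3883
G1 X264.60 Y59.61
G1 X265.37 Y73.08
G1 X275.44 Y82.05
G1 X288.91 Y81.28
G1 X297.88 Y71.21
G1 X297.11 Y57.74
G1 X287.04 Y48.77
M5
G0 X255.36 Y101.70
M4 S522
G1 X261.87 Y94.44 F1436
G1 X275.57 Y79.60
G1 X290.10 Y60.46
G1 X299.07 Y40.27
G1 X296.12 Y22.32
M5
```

y_svg = 134.53 − y_m.

[1] S286→`#0000ff` (engrave); closed run; points: 262.43,12.66 252.69,41.47 232.61,18.62

[2] S522→`#ff8800` (score); open run; points: 34.60,96.47 201.11,116.85 63.55,128.45 285.82,20.30

[3] S286→`#0000ff` (engrave); closed run; points: 287.04,85.76 273.57,84.99 264.60,74.92 265.37,61.45 275.44,52.48 288.91,53.25 297.88,63.32 297.11,76.79

[4] S522→`#ff8800` (score); open run; points: 255.36,32.83 261.87,40.09 275.57,54.93 290.10,74.07 299.07,94.26 296.12,112.21

<svg xmlns="http://www.w3.org/2000/svg" width="336.52mm" height="134.53mm" viewBox="0 0 336.52 134.53">
  <polygon points="262.43,12.66 252.69,41.47 232.61,18.62" fill="none" stroke="#0000ff"/>
  <polyline points="34.60,96.47 201.11,116.85 63.55,128.45 285.82,20.30" fill="none" stroke="#ff8800"/>
  <polygon points="287.04,85.76 273.57,84.99 264.60,74.92 265.37,61.45 275.44,52.48 288.91,53.25 297.88,63.32 297.11,76.79" fill="none" stroke="#0000ff"/>
  <polyline points="255.36,32.83 261.87,40.09 275.57,54.93 290.10,74.07 299.07,94.26 296.12,112.21" fill="none" stroke="#ff8800"/>
</svg>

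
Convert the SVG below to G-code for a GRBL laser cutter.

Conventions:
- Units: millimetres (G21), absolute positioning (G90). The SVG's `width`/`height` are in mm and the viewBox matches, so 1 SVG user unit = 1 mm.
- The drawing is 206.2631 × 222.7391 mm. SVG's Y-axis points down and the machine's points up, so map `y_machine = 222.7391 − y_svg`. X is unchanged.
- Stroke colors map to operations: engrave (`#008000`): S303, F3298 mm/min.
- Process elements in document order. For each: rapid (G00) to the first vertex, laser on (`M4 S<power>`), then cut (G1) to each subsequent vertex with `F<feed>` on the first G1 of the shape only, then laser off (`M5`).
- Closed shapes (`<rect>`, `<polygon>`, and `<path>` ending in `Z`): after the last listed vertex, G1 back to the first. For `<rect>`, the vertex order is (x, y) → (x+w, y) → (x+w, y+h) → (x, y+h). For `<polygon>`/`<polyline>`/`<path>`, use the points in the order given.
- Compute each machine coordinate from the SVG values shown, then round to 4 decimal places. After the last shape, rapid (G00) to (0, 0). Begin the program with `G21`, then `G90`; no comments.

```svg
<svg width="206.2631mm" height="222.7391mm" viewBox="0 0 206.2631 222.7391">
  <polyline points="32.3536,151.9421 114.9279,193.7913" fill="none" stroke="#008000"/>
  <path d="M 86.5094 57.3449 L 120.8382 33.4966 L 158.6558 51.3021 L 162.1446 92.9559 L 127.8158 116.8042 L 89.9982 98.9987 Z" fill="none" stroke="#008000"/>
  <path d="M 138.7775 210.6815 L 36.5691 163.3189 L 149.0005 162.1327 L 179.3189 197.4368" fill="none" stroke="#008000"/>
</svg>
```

G21
G90
G00 X32.3536 Y70.7970
M4 S303
G1 X114.9279 Y28.9478 F3298
M5
G00 X86.5094 Y165.3942
M4 S303
G1 X120.8382 Y189.2425 F3298
G1 X158.6558 Y171.4370
G1 X162.1446 Y129.7832
G1 X127.8158 Y105.9349
G1 X89.9982 Y123.7404
G1 X86.5094 Y165.3942
M5
G00 X138.7775 Y12.0576
M4 S303
G1 X36.5691 Y59.4202 F3298
G1 X149.0005 Y60.6064
G1 X179.3189 Y25.3023
M5
G00 X0.0000 Y0.0000

1 u = 1 mm; y_m = 222.7391 − y.

[1] `<polyline>` line segment, #008000→engrave S303 F3298: (32.3536,70.7970) → (114.9279,28.9478)

[2] `<path>` regular polygon, #008000→engrave S303 F3298: (86.5094,165.3942) → (120.8382,189.2425) → (158.6558,171.4370) → (162.1446,129.7832) → (127.8158,105.9349) → (89.9982,123.7404) → (86.5094,165.3942) (closed)

[3] `<path>` open polyline, #008000→engrave S303 F3298: (138.7775,12.0576) → (36.5691,59.4202) → (149.0005,60.6064) → (179.3189,25.3023)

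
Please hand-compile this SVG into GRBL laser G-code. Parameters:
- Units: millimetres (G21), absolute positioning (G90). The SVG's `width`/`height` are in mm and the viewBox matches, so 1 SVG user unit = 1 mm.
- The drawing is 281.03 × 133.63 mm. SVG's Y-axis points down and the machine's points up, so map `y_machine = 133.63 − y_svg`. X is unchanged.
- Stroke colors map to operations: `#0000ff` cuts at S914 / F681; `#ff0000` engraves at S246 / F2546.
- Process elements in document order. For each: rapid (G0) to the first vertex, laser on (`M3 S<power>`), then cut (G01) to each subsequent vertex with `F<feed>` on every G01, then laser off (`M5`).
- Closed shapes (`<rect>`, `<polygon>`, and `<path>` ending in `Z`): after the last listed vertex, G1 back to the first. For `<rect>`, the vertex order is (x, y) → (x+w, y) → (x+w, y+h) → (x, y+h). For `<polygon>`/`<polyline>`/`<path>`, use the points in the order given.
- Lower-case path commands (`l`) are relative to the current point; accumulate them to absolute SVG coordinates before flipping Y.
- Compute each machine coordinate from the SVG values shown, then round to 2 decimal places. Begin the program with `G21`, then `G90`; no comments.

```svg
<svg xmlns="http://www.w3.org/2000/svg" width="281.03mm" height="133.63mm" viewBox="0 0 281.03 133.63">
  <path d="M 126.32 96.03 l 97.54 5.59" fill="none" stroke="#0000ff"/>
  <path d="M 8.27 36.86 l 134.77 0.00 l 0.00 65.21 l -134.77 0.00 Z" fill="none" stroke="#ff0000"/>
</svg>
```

G21
G90
G0 X126.32 Y37.60
M3 S914
G01 X223.86 Y32.01 F681
M5
G0 X8.27 Y96.77
M3 S246
G01 X143.04 Y96.77 F2546
G01 X143.04 Y31.56 F2546
G01 X8.27 Y31.56 F2546
G01 X8.27 Y96.77 F2546
M5

1 u = 1 mm; y_m = 133.63 − y.

[1] `<path>` line segment, #0000ff→cut S914 F681: (126.32,37.60) → (223.86,32.01)

[2] `<path>` rectangle, #ff0000→engrave S246 F2546: (8.27,96.77) → (143.04,96.77) → (143.04,31.56) → (8.27,31.56) → (8.27,96.77) (closed)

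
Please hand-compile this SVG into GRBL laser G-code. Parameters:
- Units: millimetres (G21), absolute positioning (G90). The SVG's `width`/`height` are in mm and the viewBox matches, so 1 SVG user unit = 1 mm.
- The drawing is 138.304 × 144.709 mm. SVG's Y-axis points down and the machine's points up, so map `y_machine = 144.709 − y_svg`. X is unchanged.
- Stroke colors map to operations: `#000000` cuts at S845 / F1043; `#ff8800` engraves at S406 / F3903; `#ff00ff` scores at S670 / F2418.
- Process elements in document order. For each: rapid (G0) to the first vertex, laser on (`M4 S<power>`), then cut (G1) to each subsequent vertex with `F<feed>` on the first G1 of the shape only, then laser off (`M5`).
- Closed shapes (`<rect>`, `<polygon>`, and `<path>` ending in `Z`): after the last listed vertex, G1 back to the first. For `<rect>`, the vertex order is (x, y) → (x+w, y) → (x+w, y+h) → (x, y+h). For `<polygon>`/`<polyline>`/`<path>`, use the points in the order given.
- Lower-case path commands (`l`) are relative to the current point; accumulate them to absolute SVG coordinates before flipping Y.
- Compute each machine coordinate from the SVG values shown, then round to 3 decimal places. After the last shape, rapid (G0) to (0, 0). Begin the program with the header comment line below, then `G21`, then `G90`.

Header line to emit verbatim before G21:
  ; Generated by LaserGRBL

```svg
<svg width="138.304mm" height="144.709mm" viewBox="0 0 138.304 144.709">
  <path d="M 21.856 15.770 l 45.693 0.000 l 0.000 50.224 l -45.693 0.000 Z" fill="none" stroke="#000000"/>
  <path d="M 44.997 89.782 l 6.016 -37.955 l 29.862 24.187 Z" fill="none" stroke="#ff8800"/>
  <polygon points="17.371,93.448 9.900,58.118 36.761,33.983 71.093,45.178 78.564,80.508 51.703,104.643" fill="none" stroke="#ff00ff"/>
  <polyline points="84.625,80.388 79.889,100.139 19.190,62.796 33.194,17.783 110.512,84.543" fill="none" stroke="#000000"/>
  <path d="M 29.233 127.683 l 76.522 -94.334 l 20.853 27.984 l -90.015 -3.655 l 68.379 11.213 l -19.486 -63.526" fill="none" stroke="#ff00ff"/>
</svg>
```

1 u = 1 mm; y_m = 144.709 − y.

[1] `<path>` rectangle, #000000→cut S845 F1043: (21.856,128.939) → (67.549,128.939) → (67.549,78.715) → (21.856,78.715) → (21.856,128.939) (closed)

[2] `<path>` regular polygon, #ff8800→engrave S406 F3903: (44.997,54.927) → (51.013,92.882) → (80.875,68.695) → (44.997,54.927) (closed)

[3] `<polygon>` regular polygon, #ff00ff→score S670 F2418: (17.371,51.261) → (9.900,86.591) → (36.761,110.726) → (71.093,99.531) → (78.564,64.201) → (51.703,40.066) → (17.371,51.261) (closed)

[4] `<polyline>` open polyline, #000000→cut S845 F1043: (84.625,64.321) → (79.889,44.570) → (19.190,81.913) → (33.194,126.926) → (110.512,60.166)

[5] `<path>` open polyline, #ff00ff→score S670 F2418: (29.233,17.026) → (105.755,111.360) → (126.608,83.376) → (36.593,87.031) → (104.972,75.818) → (85.486,139.344)

; Generated by LaserGRBL
G21
G90
G0 X21.856 Y128.939
M4 S845
G1 X67.549 Y128.939 F1043
G1 X67.549 Y78.715
G1 X21.856 Y78.715
G1 X21.856 Y128.939
M5
G0 X44.997 Y54.927
M4 S406
G1 X51.013 Y92.882 F3903
G1 X80.875 Y68.695
G1 X44.997 Y54.927
M5
G0 X17.371 Y51.261
M4 S670
G1 X9.900 Y86.591 F2418
G1 X36.761 Y110.726
G1 X71.093 Y99.531
G1 X78.564 Y64.201
G1 X51.703 Y40.066
G1 X17.371 Y51.261
M5
G0 X84.625 Y64.321
M4 S845
G1 X79.889 Y44.570 F1043
G1 X19.190 Y81.913
G1 X33.194 Y126.926
G1 X110.512 Y60.166
M5
G0 X29.233 Y17.026
M4 S670
G1 X105.755 Y111.360 F2418
G1 X126.608 Y83.376
G1 X36.593 Y87.031
G1 X104.972 Y75.818
G1 X85.486 Y139.344
M5
G0 X0.000 Y0.000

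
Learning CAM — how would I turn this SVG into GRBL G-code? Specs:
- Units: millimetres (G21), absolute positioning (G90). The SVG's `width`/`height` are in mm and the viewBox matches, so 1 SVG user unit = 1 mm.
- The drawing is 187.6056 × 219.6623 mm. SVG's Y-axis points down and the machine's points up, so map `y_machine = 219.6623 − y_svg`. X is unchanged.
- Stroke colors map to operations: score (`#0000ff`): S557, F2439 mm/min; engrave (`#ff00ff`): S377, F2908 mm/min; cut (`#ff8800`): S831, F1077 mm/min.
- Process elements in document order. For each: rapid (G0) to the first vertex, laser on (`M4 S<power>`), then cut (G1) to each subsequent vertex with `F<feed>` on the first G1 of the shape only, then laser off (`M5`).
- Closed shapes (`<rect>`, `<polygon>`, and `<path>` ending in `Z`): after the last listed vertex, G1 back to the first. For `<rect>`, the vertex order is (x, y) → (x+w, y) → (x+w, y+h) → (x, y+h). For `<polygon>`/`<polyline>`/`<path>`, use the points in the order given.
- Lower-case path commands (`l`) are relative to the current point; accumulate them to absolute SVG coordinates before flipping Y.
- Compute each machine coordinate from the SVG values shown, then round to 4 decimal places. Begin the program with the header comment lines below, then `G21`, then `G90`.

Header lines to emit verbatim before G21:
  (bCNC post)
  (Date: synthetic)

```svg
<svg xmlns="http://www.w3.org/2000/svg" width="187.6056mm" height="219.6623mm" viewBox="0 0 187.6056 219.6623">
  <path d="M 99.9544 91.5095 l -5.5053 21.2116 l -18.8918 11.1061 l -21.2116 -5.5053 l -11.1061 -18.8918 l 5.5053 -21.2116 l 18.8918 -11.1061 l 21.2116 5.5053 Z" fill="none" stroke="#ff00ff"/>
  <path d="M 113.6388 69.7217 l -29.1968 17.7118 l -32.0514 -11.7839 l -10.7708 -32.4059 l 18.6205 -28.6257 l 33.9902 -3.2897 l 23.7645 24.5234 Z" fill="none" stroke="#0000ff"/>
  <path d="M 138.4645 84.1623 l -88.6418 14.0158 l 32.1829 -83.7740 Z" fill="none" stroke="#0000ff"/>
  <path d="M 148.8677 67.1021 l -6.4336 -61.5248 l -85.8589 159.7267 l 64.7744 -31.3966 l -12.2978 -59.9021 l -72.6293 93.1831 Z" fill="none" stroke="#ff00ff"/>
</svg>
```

(bCNC post)
(Date: synthetic)
G21
G90
G0 X99.9544 Y128.1528
M4 S377
G1 X94.4491 Y106.9412 F2908
G1 X75.5573 Y95.8351
G1 X54.3457 Y101.3404
G1 X43.2396 Y120.2322
G1 X48.7449 Y141.4438
G1 X67.6367 Y152.5499
G1 X88.8483 Y147.0446
G1 X99.9544 Y128.1528
M5
G0 X113.6388 Y149.9406
M4 S557
G1 X84.4420 Y132.2288 F2439
G1 X52.3906 Y144.0127
G1 X41.6198 Y176.4186
G1 X60.2403 Y205.0443
G1 X94.2305 Y208.3340
G1 X117.9950 Y183.8106
G1 X113.6388 Y149.9406
M5
G0 X138.4645 Y135.5000
M4 S557
G1 X49.8227 Y121.4842 F2439
G1 X82.0056 Y205.2582
G1 X138.4645 Y135.5000
M5
G0 X148.8677 Y152.5602
M4 S377
G1 X142.4341 Y214.0850 F2908
G1 X56.5752 Y54.3583
G1 X121.3496 Y85.7549
G1 X109.0518 Y145.6570
G1 X36.4225 Y52.4739
G1 X148.8677 Y152.5602
M5

Since the viewBox matches the mm dimensions, user units are millimetres directly. The only transform is the Y-flip y_m = 219.6623 − y_svg.

Shape 1 is a regular polygon drawn with `<path>`. Its stroke #ff00ff means engrave at S377, F2908. After flipping Y the toolpath is (99.9544,128.1528) → (94.4491,106.9412) → (75.5573,95.8351) → (54.3457,101.3404) → (43.2396,120.2322) → (48.7449,141.4438) → (67.6367,152.5499) → (88.8483,147.0446) → (99.9544,128.1528), returning to the start.

Shape 2 is a regular polygon drawn with `<path>`. Its stroke #0000ff means score at S557, F2439. After flipping Y the toolpath is (113.6388,149.9406) → (84.4420,132.2288) → (52.3906,144.0127) → (41.6198,176.4186) → (60.2403,205.0443) → (94.2305,208.3340) → (117.9950,183.8106) → (113.6388,149.9406), returning to the start.

Shape 3 is a regular polygon drawn with `<path>`. Its stroke #0000ff means score at S557, F2439. After flipping Y the toolpath is (138.4645,135.5000) → (49.8227,121.4842) → (82.0056,205.2582) → (138.4645,135.5000), returning to the start.

Shape 4 is a closed polygon drawn with `<path>`. Its stroke #ff00ff means engrave at S377, F2908. After flipping Y the toolpath is (148.8677,152.5602) → (142.4341,214.0850) → (56.5752,54.3583) → (121.3496,85.7549) → (109.0518,145.6570) → (36.4225,52.4739) → (148.8677,152.5602), returning to the start.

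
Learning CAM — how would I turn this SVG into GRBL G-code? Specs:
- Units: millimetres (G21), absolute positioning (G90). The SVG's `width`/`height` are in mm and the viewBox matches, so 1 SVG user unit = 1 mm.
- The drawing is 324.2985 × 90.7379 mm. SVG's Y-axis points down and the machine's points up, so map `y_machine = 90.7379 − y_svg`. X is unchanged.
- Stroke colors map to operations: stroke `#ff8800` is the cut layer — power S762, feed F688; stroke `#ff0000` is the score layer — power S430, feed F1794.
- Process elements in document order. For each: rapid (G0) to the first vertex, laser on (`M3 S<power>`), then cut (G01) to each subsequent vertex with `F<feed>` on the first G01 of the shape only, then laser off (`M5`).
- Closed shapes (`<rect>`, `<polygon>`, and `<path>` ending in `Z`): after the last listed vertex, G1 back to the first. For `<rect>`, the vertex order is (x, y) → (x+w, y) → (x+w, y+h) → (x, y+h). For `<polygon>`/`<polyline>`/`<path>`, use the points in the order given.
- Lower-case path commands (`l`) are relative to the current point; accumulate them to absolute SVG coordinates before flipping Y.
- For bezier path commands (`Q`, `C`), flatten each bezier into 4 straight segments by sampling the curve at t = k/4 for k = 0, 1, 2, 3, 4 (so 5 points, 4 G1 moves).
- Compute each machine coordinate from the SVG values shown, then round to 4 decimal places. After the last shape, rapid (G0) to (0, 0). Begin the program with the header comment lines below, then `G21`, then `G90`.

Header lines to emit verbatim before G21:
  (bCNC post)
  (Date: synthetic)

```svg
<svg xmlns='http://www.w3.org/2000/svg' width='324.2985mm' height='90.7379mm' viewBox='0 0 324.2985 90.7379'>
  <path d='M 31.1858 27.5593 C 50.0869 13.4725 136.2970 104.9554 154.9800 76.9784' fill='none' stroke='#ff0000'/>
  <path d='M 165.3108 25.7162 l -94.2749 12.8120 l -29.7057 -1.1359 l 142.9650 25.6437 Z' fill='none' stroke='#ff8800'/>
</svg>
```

viewBox `0 0 324.2985 90.7379` with mm width/height → 1 unit = 1 mm. Flip: y_m = 90.7379 − y_svg.

**Shape 1** — `<path>` cubic bezier, stroke `#ff0000` → score (S430, F1794). Control points (SVG): P0=(31.1858,27.5593), P1=(50.0869,13.4725), P2=(136.2970,104.9554), P3=(154.9800,76.9784); sampled at t=k/4. Machine vertices: (31.1858,63.1786) → (55.8752,57.4655) → (93.1647,33.2602) → (130.4132,11.6594) → (154.9800,13.7595). Open path.

**Shape 2** — `<path>` closed polygon, stroke `#ff8800` → cut (S762, F688). Machine vertices: (165.3108,65.0217) → (71.0359,52.2097) → (41.3302,53.3456) → (184.2952,27.7019) → (165.3108,65.0217). Closed: final G1 returns to the first vertex.

(bCNC post)
(Date: synthetic)
G21
G90
G0 X31.1858 Y63.1786
M3 S430
G01 X55.8752 Y57.4655 F1794
G01 X93.1647 Y33.2602
G01 X130.4132 Y11.6594
G01 X154.9800 Y13.7595
M5
G0 X165.3108 Y65.0217
M3 S762
G01 X71.0359 Y52.2097 F688
G01 X41.3302 Y53.3456
G01 X184.2952 Y27.7019
G01 X165.3108 Y65.0217
M5
G0 X0.0000 Y0.0000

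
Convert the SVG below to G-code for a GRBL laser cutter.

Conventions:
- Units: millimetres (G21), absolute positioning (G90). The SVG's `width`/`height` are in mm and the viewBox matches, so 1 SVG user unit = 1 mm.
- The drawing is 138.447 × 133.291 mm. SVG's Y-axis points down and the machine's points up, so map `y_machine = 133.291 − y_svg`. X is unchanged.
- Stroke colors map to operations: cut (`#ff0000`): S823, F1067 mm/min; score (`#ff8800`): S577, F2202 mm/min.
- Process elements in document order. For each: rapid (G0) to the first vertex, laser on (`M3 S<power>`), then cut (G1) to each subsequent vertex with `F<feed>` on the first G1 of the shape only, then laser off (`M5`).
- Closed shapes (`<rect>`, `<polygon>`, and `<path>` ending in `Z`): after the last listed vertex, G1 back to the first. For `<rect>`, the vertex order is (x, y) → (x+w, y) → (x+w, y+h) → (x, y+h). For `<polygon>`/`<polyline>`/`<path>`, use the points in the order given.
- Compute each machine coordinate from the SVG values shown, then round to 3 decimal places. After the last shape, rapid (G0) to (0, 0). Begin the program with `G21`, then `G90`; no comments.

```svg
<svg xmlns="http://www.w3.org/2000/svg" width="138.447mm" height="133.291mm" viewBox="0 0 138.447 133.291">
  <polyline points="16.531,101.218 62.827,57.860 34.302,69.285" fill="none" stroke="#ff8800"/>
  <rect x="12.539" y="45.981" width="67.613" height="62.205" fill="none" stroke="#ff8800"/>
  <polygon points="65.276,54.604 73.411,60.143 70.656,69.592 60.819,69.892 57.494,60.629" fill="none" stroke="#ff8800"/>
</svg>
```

1 u = 1 mm; y_m = 133.291 − y.

[1] `<polyline>` open polyline, #ff8800→score S577 F2202: (16.531,32.073) → (62.827,75.431) → (34.302,64.006)

[2] `<rect>` rectangle, #ff8800→score S577 F2202: (12.539,87.310) → (80.152,87.310) → (80.152,25.105) → (12.539,25.105) → (12.539,87.310) (closed)

[3] `<polygon>` regular polygon, #ff8800→score S577 F2202: (65.276,78.687) → (73.411,73.148) → (70.656,63.699) → (60.819,63.399) → (57.494,72.662) → (65.276,78.687) (closed)

G21
G90
G0 X16.531 Y32.073
M3 S577
G1 X62.827 Y75.431 F2202
G1 X34.302 Y64.006
M5
G0 X12.539 Y87.310
M3 S577
G1 X80.152 Y87.310 F2202
G1 X80.152 Y25.105
G1 X12.539 Y25.105
G1 X12.539 Y87.310
M5
G0 X65.276 Y78.687
M3 S577
G1 X73.411 Y73.148 F2202
G1 X70.656 Y63.699
G1 X60.819 Y63.399
G1 X57.494 Y72.662
G1 X65.276 Y78.687
M5
G0 X0.000 Y0.000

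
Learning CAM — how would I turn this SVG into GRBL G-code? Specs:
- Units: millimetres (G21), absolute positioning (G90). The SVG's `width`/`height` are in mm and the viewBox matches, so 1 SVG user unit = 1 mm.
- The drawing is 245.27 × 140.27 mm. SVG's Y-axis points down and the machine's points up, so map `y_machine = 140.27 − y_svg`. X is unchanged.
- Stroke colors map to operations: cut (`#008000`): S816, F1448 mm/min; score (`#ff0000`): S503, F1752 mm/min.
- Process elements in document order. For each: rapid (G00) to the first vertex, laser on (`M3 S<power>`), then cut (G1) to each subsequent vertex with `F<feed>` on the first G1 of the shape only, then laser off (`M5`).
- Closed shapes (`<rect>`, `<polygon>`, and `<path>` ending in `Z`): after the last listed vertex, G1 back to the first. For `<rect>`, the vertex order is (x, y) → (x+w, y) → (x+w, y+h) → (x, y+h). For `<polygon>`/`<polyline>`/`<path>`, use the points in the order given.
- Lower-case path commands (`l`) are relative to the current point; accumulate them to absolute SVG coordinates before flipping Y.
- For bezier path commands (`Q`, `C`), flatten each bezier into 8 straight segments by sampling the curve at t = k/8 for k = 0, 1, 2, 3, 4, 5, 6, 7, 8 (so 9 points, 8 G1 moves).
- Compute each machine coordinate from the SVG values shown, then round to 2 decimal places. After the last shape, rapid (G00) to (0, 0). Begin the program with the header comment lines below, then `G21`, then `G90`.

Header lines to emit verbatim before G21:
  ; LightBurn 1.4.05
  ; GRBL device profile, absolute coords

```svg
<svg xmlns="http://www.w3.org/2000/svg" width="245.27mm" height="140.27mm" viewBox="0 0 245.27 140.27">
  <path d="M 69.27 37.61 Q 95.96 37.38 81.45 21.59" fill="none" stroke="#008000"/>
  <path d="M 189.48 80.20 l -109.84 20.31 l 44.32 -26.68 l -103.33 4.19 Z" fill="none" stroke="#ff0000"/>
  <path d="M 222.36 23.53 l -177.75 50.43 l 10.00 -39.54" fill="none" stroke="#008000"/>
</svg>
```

Since the viewBox matches the mm dimensions, user units are millimetres directly. The only transform is the Y-flip y_m = 140.27 − y_svg.

Shape 1 is a quadratic bezier drawn with `<path>`. Its stroke #008000 means cut at S816, F1448. After flipping Y the toolpath is (69.27,102.66) → (75.30,102.96) → (80.04,103.75) → (83.49,105.02) → (85.66,106.78) → (86.54,109.03) → (86.13,111.76) → (84.43,114.98) → (81.45,118.68).

Shape 2 is a closed polygon drawn with `<path>`. Its stroke #ff0000 means score at S503, F1752. After flipping Y the toolpath is (189.48,60.07) → (79.64,39.76) → (123.96,66.44) → (20.63,62.25) → (189.48,60.07), returning to the start.

Shape 3 is a open polyline drawn with `<path>`. Its stroke #008000 means cut at S816, F1448. After flipping Y the toolpath is (222.36,116.74) → (44.61,66.31) → (54.61,105.85).

; LightBurn 1.4.05
; GRBL device profile, absolute coords
G21
G90
G00 X69.27 Y102.66
M3 S816
G1 X75.30 Y102.96 F1448
G1 X80.04 Y103.75
G1 X83.49 Y105.02
G1 X85.66 Y106.78
G1 X86.54 Y109.03
G1 X86.13 Y111.76
G1 X84.43 Y114.98
G1 X81.45 Y118.68
M5
G00 X189.48 Y60.07
M3 S503
G1 X79.64 Y39.76 F1752
G1 X123.96 Y66.44
G1 X20.63 Y62.25
G1 X189.48 Y60.07
M5
G00 X222.36 Y116.74
M3 S816
G1 X44.61 Y66.31 F1448
G1 X54.61 Y105.85
M5
G00 X0.00 Y0.00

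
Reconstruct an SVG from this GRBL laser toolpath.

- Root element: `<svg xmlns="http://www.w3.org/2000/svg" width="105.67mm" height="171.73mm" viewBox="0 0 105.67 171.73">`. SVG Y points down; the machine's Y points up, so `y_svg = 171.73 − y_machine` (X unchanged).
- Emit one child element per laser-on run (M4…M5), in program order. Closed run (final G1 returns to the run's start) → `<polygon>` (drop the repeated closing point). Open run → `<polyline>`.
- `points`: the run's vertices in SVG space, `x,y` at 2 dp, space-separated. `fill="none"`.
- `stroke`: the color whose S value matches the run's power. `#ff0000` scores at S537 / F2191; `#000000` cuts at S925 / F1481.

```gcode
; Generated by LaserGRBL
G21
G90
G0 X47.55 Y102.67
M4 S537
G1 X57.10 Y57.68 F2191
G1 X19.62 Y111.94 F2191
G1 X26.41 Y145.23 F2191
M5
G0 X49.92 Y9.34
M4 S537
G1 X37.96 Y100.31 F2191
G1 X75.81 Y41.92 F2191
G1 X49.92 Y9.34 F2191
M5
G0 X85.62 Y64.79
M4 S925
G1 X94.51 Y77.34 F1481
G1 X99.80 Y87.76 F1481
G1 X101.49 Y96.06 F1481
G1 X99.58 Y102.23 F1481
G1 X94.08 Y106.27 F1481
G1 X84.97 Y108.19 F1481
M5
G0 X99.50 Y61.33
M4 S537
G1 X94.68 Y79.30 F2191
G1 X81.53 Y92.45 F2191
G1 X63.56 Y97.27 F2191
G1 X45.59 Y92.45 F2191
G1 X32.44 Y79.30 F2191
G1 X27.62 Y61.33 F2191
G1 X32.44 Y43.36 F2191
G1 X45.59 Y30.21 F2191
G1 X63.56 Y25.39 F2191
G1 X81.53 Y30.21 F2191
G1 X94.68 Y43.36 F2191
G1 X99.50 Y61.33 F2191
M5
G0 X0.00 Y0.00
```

<svg xmlns="http://www.w3.org/2000/svg" width="105.67mm" height="171.73mm" viewBox="0 0 105.67 171.73">
  <polyline points="47.55,69.06 57.10,114.05 19.62,59.79 26.41,26.50" fill="none" stroke="#ff0000"/>
  <polygon points="49.92,162.39 37.96,71.42 75.81,129.81" fill="none" stroke="#ff0000"/>
  <polyline points="85.62,106.94 94.51,94.39 99.80,83.97 101.49,75.67 99.58,69.50 94.08,65.46 84.97,63.54" fill="none" stroke="#000000"/>
  <polygon points="99.50,110.40 94.68,92.43 81.53,79.28 63.56,74.46 45.59,79.28 32.44,92.43 27.62,110.40 32.44,128.37 45.59,141.52 63.56,146.34 81.53,141.52 94.68,128.37" fill="none" stroke="#ff0000"/>
</svg>

Machine Y-up, SVG Y-down with viewBox height 171.73, so y_svg = 171.73 − y_machine; X carries over.

Run 1: S537 ⇒ score layer `#ff0000`. The run is open, so emit a `<polyline>` with points (Y-flipped): 47.55,69.06 57.10,114.05 19.62,59.79 26.41,26.50.

Run 2: S537 ⇒ score layer `#ff0000`. The run returns to its start, so emit a `<polygon>` with points (Y-flipped): 49.92,162.39 37.96,71.42 75.81,129.81.

Run 3: the run's S925 means `#000000` (cut). The run is open, so emit a `<polyline>` with points (Y-flipped): 85.62,106.94 94.51,94.39 99.80,83.97 101.49,75.67 99.58,69.50 94.08,65.46 84.97,63.54.

Run 4: S537 ⇒ score layer `#ff0000`. The run returns to its start, so emit a `<polygon>` with points (Y-flipped): 99.50,110.40 94.68,92.43 81.53,79.28 63.56,74.46 45.59,79.28 32.44,92.43 27.62,110.40 32.44,128.37 45.59,141.52 63.56,146.34 81.53,141.52 94.68,128.37.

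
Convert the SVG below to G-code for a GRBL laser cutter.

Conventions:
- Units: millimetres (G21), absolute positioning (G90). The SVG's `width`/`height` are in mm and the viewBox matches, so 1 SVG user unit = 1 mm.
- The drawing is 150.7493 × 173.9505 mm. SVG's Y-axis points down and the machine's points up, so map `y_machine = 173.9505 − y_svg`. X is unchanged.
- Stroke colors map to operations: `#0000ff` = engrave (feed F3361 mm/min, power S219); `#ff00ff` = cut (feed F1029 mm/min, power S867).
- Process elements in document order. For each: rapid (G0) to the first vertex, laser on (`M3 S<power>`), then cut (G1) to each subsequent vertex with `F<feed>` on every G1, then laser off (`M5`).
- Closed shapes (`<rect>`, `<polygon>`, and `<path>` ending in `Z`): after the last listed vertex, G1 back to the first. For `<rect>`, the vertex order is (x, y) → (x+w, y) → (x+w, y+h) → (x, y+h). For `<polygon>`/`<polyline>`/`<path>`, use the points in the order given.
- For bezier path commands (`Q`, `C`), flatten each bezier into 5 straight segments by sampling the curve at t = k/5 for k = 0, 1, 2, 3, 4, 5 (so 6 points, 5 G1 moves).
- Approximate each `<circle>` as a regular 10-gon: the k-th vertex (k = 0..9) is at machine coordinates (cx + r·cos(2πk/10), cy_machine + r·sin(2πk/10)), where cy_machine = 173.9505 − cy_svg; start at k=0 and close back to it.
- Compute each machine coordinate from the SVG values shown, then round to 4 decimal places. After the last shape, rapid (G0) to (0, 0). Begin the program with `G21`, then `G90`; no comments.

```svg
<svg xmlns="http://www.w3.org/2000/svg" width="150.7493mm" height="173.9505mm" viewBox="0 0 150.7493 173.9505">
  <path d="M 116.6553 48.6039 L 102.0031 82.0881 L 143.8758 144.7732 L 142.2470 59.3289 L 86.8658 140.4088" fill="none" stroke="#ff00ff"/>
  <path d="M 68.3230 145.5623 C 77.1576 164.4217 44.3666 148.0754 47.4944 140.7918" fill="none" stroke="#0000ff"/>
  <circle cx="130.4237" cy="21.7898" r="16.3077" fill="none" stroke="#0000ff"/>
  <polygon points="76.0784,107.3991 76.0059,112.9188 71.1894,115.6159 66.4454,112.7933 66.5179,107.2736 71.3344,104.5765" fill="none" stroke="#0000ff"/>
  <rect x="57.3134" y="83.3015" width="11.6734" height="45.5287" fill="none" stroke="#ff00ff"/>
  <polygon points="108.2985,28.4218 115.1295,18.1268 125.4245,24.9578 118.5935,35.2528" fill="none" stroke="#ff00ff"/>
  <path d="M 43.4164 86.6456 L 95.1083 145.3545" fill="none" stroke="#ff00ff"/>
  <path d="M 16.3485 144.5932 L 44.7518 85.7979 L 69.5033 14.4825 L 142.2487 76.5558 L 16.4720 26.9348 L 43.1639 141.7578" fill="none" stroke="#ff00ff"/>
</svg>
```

viewBox `0 0 150.7493 173.9505` with mm width/height → 1 unit = 1 mm. Flip: y_m = 173.9505 − y_svg.

**Shape 1** — `<path>` open polyline, stroke `#ff00ff` → cut (S867, F1029). Machine vertices: (116.6553,125.3466) → (102.0031,91.8624) → (143.8758,29.1773) → (142.2470,114.6216) → (86.8658,33.5417). Open path.

**Shape 2** — `<path>` cubic bezier, stroke `#0000ff` → engrave (S219, F3361). Control points (SVG): P0=(68.3230,145.5623), P1=(77.1576,164.4217), P2=(44.3666,148.0754), P3=(47.4944,140.7918); sampled at t=k/5. Machine vertices: (68.3230,28.3882) → (69.2490,20.9431) → (63.9071,19.8225) → (56.0192,22.9015) → (49.3076,28.0552) → (47.4944,33.1587). Open path.

**Shape 3** — `<circle>` circle, stroke `#0000ff` → engrave (S219, F3361). Machine vertices: (146.7314,152.1607) → (143.6169,161.7461) → (135.4631,167.6702) → (125.3843,167.6702) → (117.2305,161.7461) → (114.1160,152.1607) → (117.2305,142.5753) → (125.3843,136.6512) → (135.4631,136.6512) → (143.6169,142.5753) → (146.7314,152.1607). Closed: final G1 returns to the first vertex.

**Shape 4** — `<polygon>` regular polygon, stroke `#0000ff` → engrave (S219, F3361). Machine vertices: (76.0784,66.5514) → (76.0059,61.0317) → (71.1894,58.3346) → (66.4454,61.1572) → (66.5179,66.6769) → (71.3344,69.3740) → (76.0784,66.5514). Closed: final G1 returns to the first vertex.

**Shape 5** — `<rect>` rectangle, stroke `#ff00ff` → cut (S867, F1029). Machine vertices: (57.3134,90.6490) → (68.9868,90.6490) → (68.9868,45.1203) → (57.3134,45.1203) → (57.3134,90.6490). Closed: final G1 returns to the first vertex.

**Shape 6** — `<polygon>` regular polygon, stroke `#ff00ff` → cut (S867, F1029). Machine vertices: (108.2985,145.5287) → (115.1295,155.8237) → (125.4245,148.9927) → (118.5935,138.6977) → (108.2985,145.5287). Closed: final G1 returns to the first vertex.

**Shape 7** — `<path>` line segment, stroke `#ff00ff` → cut (S867, F1029). Machine vertices: (43.4164,87.3049) → (95.1083,28.5960). Open path.

**Shape 8** — `<path>` open polyline, stroke `#ff00ff` → cut (S867, F1029). Machine vertices: (16.3485,29.3573) → (44.7518,88.1526) → (69.5033,159.4680) → (142.2487,97.3947) → (16.4720,147.0157) → (43.1639,32.1927). Open path.

G21
G90
G0 X116.6553 Y125.3466
M3 S867
G1 X102.0031 Y91.8624 F1029
G1 X143.8758 Y29.1773 F1029
G1 X142.2470 Y114.6216 F1029
G1 X86.8658 Y33.5417 F1029
M5
G0 X68.3230 Y28.3882
M3 S219
G1 X69.2490 Y20.9431 F3361
G1 X63.9071 Y19.8225 F3361
G1 X56.0192 Y22.9015 F3361
G1 X49.3076 Y28.0552 F3361
G1 X47.4944 Y33.1587 F3361
M5
G0 X146.7314 Y152.1607
M3 S219
G1 X143.6169 Y161.7461 F3361
G1 X135.4631 Y167.6702 F3361
G1 X125.3843 Y167.6702 F3361
G1 X117.2305 Y161.7461 F3361
G1 X114.1160 Y152.1607 F3361
G1 X117.2305 Y142.5753 F3361
G1 X125.3843 Y136.6512 F3361
G1 X135.4631 Y136.6512 F3361
G1 X143.6169 Y142.5753 F3361
G1 X146.7314 Y152.1607 F3361
M5
G0 X76.0784 Y66.5514
M3 S219
G1 X76.0059 Y61.0317 F3361
G1 X71.1894 Y58.3346 F3361
G1 X66.4454 Y61.1572 F3361
G1 X66.5179 Y66.6769 F3361
G1 X71.3344 Y69.3740 F3361
G1 X76.0784 Y66.5514 F3361
M5
G0 X57.3134 Y90.6490
M3 S867
G1 X68.9868 Y90.6490 F1029
G1 X68.9868 Y45.1203 F1029
G1 X57.3134 Y45.1203 F1029
G1 X57.3134 Y90.6490 F1029
M5
G0 X108.2985 Y145.5287
M3 S867
G1 X115.1295 Y155.8237 F1029
G1 X125.4245 Y148.9927 F1029
G1 X118.5935 Y138.6977 F1029
G1 X108.2985 Y145.5287 F1029
M5
G0 X43.4164 Y87.3049
M3 S867
G1 X95.1083 Y28.5960 F1029
M5
G0 X16.3485 Y29.3573
M3 S867
G1 X44.7518 Y88.1526 F1029
G1 X69.5033 Y159.4680 F1029
G1 X142.2487 Y97.3947 F1029
G1 X16.4720 Y147.0157 F1029
G1 X43.1639 Y32.1927 F1029
M5
G0 X0.0000 Y0.0000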